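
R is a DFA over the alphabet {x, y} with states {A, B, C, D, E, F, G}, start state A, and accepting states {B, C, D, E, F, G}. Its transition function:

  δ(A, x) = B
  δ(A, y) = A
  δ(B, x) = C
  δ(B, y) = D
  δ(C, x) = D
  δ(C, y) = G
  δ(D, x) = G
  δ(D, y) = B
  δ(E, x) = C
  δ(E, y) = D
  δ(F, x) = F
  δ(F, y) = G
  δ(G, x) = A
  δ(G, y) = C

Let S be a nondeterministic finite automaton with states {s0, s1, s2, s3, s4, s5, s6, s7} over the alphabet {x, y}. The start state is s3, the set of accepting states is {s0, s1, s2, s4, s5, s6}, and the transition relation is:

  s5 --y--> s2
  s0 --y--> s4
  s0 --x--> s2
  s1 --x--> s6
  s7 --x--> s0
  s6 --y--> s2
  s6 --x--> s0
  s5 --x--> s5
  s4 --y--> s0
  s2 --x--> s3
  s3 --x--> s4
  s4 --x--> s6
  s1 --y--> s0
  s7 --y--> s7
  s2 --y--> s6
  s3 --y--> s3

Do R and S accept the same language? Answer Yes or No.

Yes

Exploring the product automaton R × S from the start pair (A, s3), following both machines on each input symbol, reaches 5 state pairs: (A, s3), (B, s4), (C, s6), (D, s0), (G, s2).
R accepts in {B, C, D, E, F, G} and S accepts in {s0, s1, s2, s4, s5, s6}. In every reachable pair the two components are either both accepting — (B, s4), (C, s6), (D, s0), (G, s2) — or both non-accepting, so no string is accepted by exactly one of the machines: L(R) \ L(S) and L(S) \ L(R) are both empty.
Hence every string is accepted by R iff it is accepted by S, and the two languages coincide.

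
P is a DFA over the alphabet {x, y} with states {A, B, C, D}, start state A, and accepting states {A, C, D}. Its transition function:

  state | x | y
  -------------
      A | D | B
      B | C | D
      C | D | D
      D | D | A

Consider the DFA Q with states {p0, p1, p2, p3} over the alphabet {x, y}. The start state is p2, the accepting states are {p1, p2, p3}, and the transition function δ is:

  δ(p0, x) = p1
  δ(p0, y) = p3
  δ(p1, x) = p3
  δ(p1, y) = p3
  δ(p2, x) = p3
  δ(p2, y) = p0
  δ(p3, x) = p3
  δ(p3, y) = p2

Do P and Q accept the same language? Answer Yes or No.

Yes

Exploring the product automaton P × Q from the start pair (A, p2), following both machines on each input symbol, reaches 4 state pairs: (A, p2), (D, p3), (B, p0), (C, p1).
P accepts in {A, C, D} and Q accepts in {p1, p2, p3}. In every reachable pair the two components are either both accepting — (A, p2), (D, p3), (C, p1) — or both non-accepting, so no string is accepted by exactly one of the machines: L(P) \ L(Q) and L(Q) \ L(P) are both empty.
Hence every string is accepted by P iff it is accepted by Q, and the two languages coincide.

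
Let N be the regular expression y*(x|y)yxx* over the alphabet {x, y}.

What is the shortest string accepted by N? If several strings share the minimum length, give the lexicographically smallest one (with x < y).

xyx

By inspection of the expression, no string of length less than 3 matches, and xyx is the lexicographically first match of length 3.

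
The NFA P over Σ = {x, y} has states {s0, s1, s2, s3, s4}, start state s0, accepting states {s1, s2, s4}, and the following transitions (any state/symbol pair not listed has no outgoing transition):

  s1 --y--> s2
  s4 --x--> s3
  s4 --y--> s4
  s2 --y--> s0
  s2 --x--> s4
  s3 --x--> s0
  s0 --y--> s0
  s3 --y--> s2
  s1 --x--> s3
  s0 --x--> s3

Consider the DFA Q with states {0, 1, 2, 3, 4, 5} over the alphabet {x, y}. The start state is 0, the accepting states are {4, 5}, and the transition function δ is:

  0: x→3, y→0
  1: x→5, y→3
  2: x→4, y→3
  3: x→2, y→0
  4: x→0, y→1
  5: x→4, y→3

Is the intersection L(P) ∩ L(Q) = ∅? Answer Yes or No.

The string xxxyx is accepted by both P and Q.
Hence L(P) ∩ L(Q) ≠ ∅.

No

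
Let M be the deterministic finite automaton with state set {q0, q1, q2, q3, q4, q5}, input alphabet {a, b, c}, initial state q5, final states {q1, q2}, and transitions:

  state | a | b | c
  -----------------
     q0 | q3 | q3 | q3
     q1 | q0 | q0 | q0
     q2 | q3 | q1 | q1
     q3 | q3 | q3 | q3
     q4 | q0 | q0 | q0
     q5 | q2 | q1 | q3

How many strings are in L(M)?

The useful subgraph on states {q1, q2, q5} is acyclic, so L(M) is finite; the longest accepting path visits 3 useful states, giving maximum string length 2.
Counting accepting paths from q5 by length: 2 of length 1, 2 of length 2. Total 4.

4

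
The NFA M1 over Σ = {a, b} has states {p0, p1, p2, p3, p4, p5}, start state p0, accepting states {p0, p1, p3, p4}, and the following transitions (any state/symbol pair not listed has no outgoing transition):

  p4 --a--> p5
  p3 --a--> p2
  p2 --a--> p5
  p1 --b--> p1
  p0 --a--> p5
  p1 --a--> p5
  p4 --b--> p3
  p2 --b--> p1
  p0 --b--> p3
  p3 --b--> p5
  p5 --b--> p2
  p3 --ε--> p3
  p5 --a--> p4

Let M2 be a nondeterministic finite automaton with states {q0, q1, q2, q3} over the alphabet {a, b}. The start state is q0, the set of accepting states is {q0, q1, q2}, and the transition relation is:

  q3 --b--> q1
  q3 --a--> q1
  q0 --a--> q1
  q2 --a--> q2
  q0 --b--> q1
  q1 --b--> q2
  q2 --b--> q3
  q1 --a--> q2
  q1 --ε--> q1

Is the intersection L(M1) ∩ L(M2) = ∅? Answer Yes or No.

The empty string ε is accepted by both M1 and M2.
Hence L(M1) ∩ L(M2) ≠ ∅.

No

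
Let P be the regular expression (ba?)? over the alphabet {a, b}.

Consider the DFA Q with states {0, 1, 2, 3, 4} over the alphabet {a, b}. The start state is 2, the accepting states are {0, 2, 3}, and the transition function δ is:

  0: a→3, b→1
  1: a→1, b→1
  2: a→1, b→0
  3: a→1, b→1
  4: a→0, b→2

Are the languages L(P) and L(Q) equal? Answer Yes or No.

Converting the expression P to a DFA (subset construction, then merging equivalent states) gives the minimal DFA with states {p0, p1, p2, p3}, start state p0, accepting states {p0, p2, p3} and transitions p0: a→p1, b→p2; p1: a→p1, b→p1; p2: a→p3, b→p1; p3: a→p1, b→p1.
Exploring the product automaton P × Q from the start pair (p0, 2), following both machines on each input symbol, reaches 4 state pairs: (p0, 2), (p1, 1), (p2, 0), (p3, 3).
P accepts in {p0, p2, p3} and Q accepts in {0, 2, 3}. In every reachable pair the two components are either both accepting — (p0, 2), (p2, 0), (p3, 3) — or both non-accepting, so no string is accepted by exactly one of the machines: L(P) \ L(Q) and L(Q) \ L(P) are both empty.
Hence every string is accepted by P iff it is accepted by Q, and the two languages coincide.

Yes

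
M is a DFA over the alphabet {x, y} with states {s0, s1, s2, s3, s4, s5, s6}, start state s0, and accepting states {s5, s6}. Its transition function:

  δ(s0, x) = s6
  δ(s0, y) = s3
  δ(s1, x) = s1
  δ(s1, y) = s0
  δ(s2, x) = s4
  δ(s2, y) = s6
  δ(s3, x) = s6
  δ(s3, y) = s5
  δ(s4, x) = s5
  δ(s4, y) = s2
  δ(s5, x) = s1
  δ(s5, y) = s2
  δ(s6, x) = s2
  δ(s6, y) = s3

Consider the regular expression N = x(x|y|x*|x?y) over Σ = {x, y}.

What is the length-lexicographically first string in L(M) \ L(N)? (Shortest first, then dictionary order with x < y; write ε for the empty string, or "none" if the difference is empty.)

yx

The string yx is accepted by M but not by N.
No shorter string lies in the difference, and yx is the lexicographically first length-2 string in L(M) \ L(N).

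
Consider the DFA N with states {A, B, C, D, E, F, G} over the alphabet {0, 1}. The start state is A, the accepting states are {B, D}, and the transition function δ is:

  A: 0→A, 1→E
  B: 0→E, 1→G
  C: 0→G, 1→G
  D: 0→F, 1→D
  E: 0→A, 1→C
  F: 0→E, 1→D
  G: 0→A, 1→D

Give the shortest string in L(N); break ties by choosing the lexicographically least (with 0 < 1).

A breadth-first search from A reaches an accepting state first via the path A → E → C → G → D on input 1101.
No string of length < 4 is accepted (BFS exhausts all shorter strings without reaching an accepting state), and 1101 is the lexicographically least accepting string of length 4.

1101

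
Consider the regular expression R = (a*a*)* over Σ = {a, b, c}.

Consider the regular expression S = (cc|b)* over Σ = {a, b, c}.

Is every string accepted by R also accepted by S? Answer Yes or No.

The string a is in L(R) but not in L(S).
So L(R) ⊄ L(S).

No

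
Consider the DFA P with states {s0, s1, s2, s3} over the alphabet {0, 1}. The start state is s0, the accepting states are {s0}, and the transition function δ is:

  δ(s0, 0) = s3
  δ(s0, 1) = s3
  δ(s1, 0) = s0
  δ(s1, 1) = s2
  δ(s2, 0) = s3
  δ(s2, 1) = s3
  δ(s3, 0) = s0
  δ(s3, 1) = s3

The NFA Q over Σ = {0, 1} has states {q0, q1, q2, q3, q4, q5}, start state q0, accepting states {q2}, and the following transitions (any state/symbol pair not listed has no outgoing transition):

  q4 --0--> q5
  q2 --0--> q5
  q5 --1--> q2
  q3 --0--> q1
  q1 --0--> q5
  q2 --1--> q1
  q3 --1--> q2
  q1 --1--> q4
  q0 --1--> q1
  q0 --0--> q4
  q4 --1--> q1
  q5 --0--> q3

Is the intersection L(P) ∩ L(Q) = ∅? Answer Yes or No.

Exploring the product automaton P × Q from the start pair (s0, q0), following both machines on each input symbol, reaches 9 state pairs: (s0, q0), (s3, q4), (s3, q1), (s0, q5), (s3, q3), (s3, q2), (s0, q1), (s3, q5), (s0, q3).
P accepts in {s0} and Q accepts in {q2}; no reachable pair has both components accepting, so no string drives both machines to acceptance simultaneously and L(P) ∩ L(Q) = ∅.
So no string is accepted by both, and the intersection is empty.

Yes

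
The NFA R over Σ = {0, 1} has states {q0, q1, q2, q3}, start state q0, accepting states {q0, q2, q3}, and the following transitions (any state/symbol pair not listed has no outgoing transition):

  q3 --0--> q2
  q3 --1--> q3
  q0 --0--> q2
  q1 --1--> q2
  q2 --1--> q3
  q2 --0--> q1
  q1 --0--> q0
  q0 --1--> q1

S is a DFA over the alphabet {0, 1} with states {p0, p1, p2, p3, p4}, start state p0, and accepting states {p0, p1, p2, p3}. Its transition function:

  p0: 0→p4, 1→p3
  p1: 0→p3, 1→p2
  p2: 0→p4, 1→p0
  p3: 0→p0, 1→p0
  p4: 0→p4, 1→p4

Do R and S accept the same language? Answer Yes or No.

No

The string 0 is accepted by R but rejected by S.
So L(R) ≠ L(S).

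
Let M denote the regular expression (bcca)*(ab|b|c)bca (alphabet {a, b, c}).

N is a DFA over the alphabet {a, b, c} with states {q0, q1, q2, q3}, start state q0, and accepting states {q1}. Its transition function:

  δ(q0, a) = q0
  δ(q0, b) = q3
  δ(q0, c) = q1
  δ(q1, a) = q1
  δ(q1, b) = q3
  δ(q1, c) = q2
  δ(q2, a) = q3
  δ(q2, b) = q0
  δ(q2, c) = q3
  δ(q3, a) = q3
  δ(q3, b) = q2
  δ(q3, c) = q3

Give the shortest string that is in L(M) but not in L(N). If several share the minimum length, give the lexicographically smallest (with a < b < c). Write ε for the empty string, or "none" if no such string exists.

The string bbca is accepted by M but not by N.
No shorter string lies in the difference, and bbca is the lexicographically first length-4 string in L(M) \ L(N).

bbca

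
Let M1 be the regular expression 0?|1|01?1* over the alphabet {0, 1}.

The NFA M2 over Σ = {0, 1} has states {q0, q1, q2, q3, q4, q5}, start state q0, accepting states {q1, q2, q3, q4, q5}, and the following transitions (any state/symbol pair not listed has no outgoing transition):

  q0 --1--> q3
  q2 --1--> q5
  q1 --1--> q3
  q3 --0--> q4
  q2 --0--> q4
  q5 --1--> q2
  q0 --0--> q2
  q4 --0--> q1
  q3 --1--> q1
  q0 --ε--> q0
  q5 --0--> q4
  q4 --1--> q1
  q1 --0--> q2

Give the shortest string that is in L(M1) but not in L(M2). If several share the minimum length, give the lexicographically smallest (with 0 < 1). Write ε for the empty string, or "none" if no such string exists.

The empty string ε is accepted by M1 but not by M2.
Since ε is the unique shortest string, it is the required witness.

ε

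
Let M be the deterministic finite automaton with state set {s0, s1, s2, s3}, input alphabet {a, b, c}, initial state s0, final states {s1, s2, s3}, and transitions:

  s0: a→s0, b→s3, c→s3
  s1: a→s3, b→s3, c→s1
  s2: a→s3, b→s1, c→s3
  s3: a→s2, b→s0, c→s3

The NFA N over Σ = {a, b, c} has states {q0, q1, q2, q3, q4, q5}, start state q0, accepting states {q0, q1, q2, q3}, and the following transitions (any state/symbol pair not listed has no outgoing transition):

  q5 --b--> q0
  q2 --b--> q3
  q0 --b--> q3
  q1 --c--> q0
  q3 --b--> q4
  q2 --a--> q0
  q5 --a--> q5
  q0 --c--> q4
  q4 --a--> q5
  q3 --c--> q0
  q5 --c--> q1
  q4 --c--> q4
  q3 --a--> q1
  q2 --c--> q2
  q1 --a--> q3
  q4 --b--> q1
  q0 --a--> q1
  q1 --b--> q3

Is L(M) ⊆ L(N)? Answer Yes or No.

No

The string c is in L(M) but not in L(N).
So L(M) ⊄ L(N).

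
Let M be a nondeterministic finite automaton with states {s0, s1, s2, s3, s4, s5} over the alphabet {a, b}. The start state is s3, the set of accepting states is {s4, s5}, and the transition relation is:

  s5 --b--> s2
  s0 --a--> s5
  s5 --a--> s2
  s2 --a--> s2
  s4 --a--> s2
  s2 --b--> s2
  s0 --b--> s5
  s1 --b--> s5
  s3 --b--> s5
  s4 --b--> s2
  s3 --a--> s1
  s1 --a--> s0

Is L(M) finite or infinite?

finite

The useful states (reachable from s3 and able to reach an accepting state) are {s0, s1, s3, s5}.
Restricted to these states the transition graph has no cycle, so every accepting path has bounded length and L is finite.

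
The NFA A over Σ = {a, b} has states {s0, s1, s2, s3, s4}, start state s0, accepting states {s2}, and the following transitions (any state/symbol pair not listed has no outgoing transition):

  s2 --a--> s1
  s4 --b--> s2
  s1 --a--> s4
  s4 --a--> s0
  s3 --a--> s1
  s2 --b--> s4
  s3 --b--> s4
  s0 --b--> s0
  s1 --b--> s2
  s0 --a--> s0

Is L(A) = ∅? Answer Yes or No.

Yes

The states reachable from the start state are {s0}.
None of the accepting states {s2} is reachable, so no string is accepted and L(A) = ∅.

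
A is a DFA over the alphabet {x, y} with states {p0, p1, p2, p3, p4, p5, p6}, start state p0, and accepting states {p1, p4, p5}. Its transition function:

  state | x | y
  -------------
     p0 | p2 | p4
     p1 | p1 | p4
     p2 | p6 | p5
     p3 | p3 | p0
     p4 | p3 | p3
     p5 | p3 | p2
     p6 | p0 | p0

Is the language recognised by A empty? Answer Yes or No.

No

The string y is accepted: the run p0 → p4 ends in the accepting state p4.
Since at least one string is accepted, L(A) is not empty.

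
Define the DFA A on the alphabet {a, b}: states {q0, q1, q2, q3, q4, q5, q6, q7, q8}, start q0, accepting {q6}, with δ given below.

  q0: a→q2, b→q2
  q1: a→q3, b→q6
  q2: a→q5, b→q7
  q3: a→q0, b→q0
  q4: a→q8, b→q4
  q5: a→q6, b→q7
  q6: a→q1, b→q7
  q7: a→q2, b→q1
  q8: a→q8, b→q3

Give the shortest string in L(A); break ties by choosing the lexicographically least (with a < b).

A breadth-first search from q0 reaches an accepting state first via the path q0 → q2 → q5 → q6 on input aaa.
No string of length < 3 is accepted (BFS exhausts all shorter strings without reaching an accepting state), and aaa is the lexicographically least accepting string of length 3.

aaa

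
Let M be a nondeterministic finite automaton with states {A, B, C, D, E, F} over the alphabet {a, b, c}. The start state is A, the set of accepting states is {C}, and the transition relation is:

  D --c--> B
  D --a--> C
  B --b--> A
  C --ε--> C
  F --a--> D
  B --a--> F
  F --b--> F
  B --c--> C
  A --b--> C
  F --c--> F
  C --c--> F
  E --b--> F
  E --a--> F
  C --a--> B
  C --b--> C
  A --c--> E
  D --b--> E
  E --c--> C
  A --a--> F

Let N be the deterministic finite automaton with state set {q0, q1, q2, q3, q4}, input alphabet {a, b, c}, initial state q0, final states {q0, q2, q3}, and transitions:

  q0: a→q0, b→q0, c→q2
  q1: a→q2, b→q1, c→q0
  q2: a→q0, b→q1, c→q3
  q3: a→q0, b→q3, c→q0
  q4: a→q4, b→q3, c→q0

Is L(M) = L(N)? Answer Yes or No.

No

The string bacb is accepted by M but rejected by N.
So L(M) ≠ L(N).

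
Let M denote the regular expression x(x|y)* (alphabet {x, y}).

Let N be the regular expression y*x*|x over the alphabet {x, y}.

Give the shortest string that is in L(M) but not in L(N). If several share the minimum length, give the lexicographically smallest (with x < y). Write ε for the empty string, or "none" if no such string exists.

The string xy is accepted by M but not by N.
No shorter string lies in the difference, and xy is the lexicographically first length-2 string in L(M) \ L(N).

xy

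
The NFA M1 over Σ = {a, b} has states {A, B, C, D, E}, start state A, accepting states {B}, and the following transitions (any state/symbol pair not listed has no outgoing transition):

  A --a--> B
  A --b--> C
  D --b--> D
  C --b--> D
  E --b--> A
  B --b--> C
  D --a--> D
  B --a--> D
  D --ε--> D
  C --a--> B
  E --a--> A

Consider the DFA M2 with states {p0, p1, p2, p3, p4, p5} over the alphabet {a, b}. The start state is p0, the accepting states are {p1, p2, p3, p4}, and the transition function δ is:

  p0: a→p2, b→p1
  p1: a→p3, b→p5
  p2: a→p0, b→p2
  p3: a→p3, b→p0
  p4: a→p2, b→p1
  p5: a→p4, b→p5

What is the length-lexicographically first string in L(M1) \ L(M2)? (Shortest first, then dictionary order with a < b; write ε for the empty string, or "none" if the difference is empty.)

The string aba is accepted by M1 but not by M2.
No shorter string lies in the difference, and aba is the lexicographically first length-3 string in L(M1) \ L(M2).

aba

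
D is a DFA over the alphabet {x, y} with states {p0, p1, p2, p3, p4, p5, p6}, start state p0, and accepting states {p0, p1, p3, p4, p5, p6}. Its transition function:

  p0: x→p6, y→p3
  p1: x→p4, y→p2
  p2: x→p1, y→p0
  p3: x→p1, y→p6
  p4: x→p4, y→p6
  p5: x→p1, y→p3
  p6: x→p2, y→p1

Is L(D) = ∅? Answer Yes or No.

The empty string ε is accepted: the run p0 ends in the accepting state p0.
Since at least one string is accepted, L(D) is not empty.

No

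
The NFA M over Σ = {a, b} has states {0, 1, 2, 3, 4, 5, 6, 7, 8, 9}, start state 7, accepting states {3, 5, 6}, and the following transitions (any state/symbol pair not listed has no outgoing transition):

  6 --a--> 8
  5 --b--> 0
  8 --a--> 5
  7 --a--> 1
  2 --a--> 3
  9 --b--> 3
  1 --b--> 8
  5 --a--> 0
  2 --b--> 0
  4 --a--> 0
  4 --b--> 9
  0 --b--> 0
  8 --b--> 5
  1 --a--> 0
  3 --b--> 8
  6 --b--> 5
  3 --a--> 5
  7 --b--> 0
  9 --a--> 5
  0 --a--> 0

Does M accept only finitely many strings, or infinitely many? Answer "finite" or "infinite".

The useful states (reachable from 7 and able to reach an accepting state) are {1, 5, 7, 8}.
Restricted to these states the transition graph has no cycle, so every accepting path has bounded length and L is finite.

finite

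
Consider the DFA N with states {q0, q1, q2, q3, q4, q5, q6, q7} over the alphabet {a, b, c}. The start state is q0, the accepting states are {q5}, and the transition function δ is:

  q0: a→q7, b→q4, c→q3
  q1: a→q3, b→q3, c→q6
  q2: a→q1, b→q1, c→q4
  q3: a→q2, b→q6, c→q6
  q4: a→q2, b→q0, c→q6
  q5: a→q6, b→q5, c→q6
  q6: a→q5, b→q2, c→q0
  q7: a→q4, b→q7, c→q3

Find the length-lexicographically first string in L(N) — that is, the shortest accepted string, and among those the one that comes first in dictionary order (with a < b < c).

bca

A breadth-first search from q0 reaches an accepting state first via the path q0 → q4 → q6 → q5 on input bca.
No string of length < 3 is accepted (BFS exhausts all shorter strings without reaching an accepting state), and bca is the lexicographically least accepting string of length 3.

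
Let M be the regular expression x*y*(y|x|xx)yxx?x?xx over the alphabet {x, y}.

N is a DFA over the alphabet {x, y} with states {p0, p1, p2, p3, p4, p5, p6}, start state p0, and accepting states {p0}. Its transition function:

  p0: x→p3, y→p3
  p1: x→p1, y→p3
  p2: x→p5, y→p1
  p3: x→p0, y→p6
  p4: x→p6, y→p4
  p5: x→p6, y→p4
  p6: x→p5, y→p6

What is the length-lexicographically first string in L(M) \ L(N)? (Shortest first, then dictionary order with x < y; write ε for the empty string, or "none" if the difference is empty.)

xyxxx

The string xyxxx is accepted by M but not by N.
No shorter string lies in the difference, and xyxxx is the lexicographically first length-5 string in L(M) \ L(N).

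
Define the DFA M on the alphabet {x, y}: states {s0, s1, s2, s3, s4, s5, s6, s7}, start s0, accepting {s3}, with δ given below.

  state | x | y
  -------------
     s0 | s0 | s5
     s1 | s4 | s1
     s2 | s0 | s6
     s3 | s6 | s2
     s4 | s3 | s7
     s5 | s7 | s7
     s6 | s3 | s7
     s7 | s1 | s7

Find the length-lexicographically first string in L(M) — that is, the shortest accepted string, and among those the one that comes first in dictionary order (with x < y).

yxxxx

A breadth-first search from s0 reaches an accepting state first via the path s0 → s5 → s7 → s1 → s4 → s3 on input yxxxx.
No string of length < 5 is accepted (BFS exhausts all shorter strings without reaching an accepting state), and yxxxx is the lexicographically least accepting string of length 5.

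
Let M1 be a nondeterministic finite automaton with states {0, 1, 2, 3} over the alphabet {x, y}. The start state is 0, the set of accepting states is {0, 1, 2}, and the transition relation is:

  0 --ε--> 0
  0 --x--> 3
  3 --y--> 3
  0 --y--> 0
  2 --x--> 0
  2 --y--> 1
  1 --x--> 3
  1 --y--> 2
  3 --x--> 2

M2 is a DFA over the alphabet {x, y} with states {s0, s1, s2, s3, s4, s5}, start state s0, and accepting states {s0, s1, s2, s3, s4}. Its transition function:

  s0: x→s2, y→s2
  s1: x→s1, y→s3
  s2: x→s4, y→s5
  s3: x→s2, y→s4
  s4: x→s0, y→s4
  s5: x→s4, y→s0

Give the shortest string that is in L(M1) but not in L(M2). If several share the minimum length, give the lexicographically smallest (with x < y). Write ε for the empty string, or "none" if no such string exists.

yy

The string yy is accepted by M1 but not by M2.
No shorter string lies in the difference, and yy is the lexicographically first length-2 string in L(M1) \ L(M2).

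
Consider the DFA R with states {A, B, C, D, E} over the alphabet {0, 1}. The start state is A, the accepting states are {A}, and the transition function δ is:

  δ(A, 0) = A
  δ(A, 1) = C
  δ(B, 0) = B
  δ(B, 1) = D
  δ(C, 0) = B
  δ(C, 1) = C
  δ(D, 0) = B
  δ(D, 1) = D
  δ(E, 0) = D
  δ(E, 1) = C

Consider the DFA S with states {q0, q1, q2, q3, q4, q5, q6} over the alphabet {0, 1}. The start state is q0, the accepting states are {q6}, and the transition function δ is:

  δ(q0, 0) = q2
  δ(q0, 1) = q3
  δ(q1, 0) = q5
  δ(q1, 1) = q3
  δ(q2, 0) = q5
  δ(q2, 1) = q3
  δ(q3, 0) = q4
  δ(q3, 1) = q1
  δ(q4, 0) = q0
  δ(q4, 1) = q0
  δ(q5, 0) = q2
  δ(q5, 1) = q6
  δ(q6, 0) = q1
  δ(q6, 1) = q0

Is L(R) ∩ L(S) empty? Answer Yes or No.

Yes

Exploring the product automaton R × S from the start pair (A, q0), following both machines on each input symbol, reaches 16 state pairs: (A, q0), (A, q2), (C, q3), (A, q5), (B, q4), (C, q1), (C, q6), (B, q0), (D, q0), (B, q5), (B, q1), (C, q0), (B, q2), (D, q3), (D, q6), (D, q1).
R accepts in {A} and S accepts in {q6}; no reachable pair has both components accepting, so no string drives both machines to acceptance simultaneously and L(R) ∩ L(S) = ∅.
So no string is accepted by both, and the intersection is empty.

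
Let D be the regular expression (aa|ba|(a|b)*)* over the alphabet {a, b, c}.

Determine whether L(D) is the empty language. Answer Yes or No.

No

The empty string ε matches the expression, so it belongs to L(D).
Since L(D) contains at least one string, it is not empty.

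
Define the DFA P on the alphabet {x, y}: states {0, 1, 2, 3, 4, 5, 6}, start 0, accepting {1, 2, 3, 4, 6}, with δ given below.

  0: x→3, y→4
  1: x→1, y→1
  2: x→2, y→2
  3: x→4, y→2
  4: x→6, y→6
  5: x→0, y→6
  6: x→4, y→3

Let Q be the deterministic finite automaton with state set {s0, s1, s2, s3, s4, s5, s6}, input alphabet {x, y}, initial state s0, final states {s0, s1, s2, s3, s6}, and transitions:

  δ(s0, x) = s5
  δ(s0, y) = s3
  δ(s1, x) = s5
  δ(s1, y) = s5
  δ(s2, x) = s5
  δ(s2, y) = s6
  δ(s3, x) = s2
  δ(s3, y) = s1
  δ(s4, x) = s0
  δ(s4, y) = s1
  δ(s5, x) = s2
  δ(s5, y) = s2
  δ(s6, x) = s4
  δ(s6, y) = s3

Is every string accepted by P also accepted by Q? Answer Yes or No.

The string x is in L(P) but not in L(Q).
So L(P) ⊄ L(Q).

No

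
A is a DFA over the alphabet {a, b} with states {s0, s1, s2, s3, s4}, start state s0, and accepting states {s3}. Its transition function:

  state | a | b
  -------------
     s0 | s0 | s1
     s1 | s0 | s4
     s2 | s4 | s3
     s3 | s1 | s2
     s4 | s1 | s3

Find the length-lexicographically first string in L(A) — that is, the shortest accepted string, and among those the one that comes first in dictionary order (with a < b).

bbb

A breadth-first search from s0 reaches an accepting state first via the path s0 → s1 → s4 → s3 on input bbb.
No string of length < 3 is accepted (BFS exhausts all shorter strings without reaching an accepting state), and bbb is the lexicographically least accepting string of length 3.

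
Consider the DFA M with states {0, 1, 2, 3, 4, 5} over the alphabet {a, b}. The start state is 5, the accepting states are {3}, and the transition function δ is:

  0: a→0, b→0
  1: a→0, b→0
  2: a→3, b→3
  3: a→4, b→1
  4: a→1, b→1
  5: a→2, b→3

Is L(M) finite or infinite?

The useful states (reachable from 5 and able to reach an accepting state) are {2, 3, 5}.
Restricted to these states the transition graph has no cycle, so every accepting path has bounded length and L is finite.

finite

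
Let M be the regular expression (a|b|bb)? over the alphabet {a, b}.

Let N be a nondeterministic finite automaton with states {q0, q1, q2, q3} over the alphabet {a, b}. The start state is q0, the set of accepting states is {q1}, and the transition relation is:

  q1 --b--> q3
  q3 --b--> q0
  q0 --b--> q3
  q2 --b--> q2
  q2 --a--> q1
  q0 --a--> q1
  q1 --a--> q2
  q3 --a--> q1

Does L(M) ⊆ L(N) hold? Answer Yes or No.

The empty string ε is in L(M) but not in L(N).
So L(M) ⊄ L(N).

No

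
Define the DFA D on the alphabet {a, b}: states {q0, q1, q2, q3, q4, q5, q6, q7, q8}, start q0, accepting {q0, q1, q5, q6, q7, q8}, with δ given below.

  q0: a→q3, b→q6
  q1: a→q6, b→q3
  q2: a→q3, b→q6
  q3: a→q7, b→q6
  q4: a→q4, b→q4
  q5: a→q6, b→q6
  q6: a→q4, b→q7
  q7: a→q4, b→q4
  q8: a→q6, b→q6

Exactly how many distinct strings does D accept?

The useful subgraph on states {q0, q3, q6, q7} is acyclic, so L(D) is finite; the longest accepting path visits 4 useful states, giving maximum string length 3.
Counting accepting paths from q0 by length: 1 of length 0, 1 of length 1, 3 of length 2, 1 of length 3. Total 6.

6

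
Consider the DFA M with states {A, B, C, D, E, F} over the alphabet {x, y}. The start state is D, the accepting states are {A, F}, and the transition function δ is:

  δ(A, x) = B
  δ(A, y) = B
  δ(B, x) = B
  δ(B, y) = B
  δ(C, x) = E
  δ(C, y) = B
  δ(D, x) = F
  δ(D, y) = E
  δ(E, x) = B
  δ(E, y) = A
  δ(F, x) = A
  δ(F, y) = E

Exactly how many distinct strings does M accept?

The useful subgraph on states {A, D, E, F} is acyclic, so L(M) is finite; the longest accepting path visits 4 useful states, giving maximum string length 3.
Counting accepting paths from D by length: 1 of length 1, 2 of length 2, 1 of length 3. Total 4.

4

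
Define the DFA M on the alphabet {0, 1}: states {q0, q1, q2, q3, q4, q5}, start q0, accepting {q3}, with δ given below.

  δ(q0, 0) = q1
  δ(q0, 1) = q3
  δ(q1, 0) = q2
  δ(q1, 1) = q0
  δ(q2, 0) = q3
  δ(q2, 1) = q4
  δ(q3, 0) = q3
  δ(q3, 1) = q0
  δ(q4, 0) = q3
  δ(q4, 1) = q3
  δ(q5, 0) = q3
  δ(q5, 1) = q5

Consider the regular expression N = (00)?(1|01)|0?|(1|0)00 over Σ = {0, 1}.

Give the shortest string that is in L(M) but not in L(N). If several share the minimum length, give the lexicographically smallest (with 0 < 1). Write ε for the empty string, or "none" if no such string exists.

The string 10 is accepted by M but not by N.
No shorter string lies in the difference, and 10 is the lexicographically first length-2 string in L(M) \ L(N).

10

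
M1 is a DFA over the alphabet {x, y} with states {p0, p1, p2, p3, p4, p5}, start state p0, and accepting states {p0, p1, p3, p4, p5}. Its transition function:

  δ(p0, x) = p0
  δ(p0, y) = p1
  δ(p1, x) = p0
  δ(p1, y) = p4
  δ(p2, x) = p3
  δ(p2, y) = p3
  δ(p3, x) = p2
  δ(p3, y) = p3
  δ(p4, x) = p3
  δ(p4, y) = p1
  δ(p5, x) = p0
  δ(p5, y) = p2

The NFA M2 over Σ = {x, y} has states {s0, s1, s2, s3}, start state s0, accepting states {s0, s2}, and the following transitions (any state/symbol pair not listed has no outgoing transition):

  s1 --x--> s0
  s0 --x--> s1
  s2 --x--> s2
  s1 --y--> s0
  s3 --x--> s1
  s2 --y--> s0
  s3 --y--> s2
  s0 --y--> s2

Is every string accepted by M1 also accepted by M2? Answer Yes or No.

The string x is in L(M1) but not in L(M2).
So L(M1) ⊄ L(M2).

No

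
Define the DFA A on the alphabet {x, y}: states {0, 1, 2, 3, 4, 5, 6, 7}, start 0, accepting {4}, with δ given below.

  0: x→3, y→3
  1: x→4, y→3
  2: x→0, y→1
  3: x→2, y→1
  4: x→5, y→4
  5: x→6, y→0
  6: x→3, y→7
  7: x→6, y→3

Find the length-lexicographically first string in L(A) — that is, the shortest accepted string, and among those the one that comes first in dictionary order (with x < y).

A breadth-first search from 0 reaches an accepting state first via the path 0 → 3 → 1 → 4 on input xyx.
No string of length < 3 is accepted (BFS exhausts all shorter strings without reaching an accepting state), and xyx is the lexicographically least accepting string of length 3.

xyx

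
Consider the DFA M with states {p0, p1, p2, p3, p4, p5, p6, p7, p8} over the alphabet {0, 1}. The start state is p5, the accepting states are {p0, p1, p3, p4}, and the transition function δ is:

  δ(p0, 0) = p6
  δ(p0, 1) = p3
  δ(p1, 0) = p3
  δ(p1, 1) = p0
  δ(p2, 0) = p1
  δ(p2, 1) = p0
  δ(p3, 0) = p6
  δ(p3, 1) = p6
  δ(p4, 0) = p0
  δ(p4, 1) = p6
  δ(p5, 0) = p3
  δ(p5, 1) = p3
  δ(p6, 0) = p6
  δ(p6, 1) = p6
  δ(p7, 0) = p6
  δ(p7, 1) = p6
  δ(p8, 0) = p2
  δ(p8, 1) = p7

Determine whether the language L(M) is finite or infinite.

finite

The useful states (reachable from p5 and able to reach an accepting state) are {p3, p5}.
Restricted to these states the transition graph has no cycle, so every accepting path has bounded length and L is finite.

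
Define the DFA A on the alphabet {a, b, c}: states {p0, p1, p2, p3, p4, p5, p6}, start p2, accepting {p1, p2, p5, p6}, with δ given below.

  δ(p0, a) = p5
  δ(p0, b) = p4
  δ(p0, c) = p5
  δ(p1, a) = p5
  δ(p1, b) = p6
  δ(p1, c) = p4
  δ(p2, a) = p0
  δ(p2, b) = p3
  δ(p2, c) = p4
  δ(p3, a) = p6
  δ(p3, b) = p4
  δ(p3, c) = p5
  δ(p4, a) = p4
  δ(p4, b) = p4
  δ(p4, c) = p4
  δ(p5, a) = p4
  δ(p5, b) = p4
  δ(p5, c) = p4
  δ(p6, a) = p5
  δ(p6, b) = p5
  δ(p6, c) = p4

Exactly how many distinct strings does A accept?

The useful subgraph on states {p0, p2, p3, p5, p6} is acyclic, so L(A) is finite; the longest accepting path visits 4 useful states, giving maximum string length 3.
Counting accepting paths from p2 by length: 1 of length 0, 4 of length 2, 2 of length 3. Total 7.

7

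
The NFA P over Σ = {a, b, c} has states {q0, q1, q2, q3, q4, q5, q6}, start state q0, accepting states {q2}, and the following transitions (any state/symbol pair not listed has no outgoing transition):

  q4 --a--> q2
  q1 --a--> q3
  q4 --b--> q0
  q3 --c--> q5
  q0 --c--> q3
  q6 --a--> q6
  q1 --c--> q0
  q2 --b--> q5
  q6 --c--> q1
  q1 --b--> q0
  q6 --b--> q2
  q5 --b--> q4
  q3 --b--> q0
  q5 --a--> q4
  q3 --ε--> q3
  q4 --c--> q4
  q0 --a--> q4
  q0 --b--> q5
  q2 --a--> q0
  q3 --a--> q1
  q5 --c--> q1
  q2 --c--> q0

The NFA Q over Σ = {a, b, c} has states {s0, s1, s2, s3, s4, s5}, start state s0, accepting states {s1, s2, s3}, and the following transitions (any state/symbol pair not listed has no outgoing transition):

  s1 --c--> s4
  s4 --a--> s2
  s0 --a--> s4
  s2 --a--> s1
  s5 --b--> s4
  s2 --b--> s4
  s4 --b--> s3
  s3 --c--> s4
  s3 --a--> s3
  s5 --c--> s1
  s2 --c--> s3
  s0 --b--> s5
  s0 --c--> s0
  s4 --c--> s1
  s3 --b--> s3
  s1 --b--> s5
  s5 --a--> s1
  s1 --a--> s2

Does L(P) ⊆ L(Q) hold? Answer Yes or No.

Exploring the product automaton P × Q from the start pair (q0, s0), following both machines on each input symbol, reaches 29 state pairs: (q0, s0), (q4, s4), (q5, s5), (q3, s0), (q2, s2), (q0, s3), (q4, s1), (q1, s1), (q1, s4), (q0, s5), (q5, s0), (q0, s1), (q5, s4), (q4, s3), (q5, s3), (q3, s4), (q3, s2), (q0, s4), (q3, s1), (q4, s5), (q1, s0), (q4, s2), (q2, s3), (q1, s2), (q5, s1), (q2, s1), (q0, s2), (q3, s3), (q1, s3).
P accepts in {q2} and Q accepts in {s1, s2, s3}. The reachable pairs whose P-component is accepting are (q2, s2), (q2, s3), (q2, s1); in each of them the Q-component is accepting too, so the product for L(P) \ L(Q) (P-component accepting, Q-component rejecting) has no reachable accepting pair and the difference is empty.
Hence every string in L(P) is also in L(Q).

Yes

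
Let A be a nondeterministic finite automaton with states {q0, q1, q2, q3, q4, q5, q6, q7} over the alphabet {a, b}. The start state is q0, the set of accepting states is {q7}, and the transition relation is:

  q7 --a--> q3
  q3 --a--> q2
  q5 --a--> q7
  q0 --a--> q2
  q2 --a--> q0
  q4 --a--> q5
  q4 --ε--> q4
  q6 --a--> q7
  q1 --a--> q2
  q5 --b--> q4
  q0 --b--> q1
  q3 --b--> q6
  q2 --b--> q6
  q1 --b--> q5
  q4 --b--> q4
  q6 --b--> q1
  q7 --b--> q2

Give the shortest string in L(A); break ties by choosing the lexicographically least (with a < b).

A breadth-first search from q0 reaches an accepting state first via the path q0 → q2 → q6 → q7 on input aba.
No string of length < 3 is accepted (BFS exhausts all shorter strings without reaching an accepting state), and aba is the lexicographically least accepting string of length 3.

aba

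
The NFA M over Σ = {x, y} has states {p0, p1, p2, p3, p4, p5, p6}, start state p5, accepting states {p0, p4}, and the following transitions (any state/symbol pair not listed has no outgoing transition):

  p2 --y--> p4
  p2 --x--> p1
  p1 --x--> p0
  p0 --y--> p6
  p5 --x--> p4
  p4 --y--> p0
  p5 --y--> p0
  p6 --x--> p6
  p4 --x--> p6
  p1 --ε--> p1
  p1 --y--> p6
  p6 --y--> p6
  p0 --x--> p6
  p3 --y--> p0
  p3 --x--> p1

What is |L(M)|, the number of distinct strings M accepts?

The useful subgraph on states {p0, p4, p5} is acyclic, so L(M) is finite; the longest accepting path visits 3 useful states, giving maximum string length 2.
Counting accepting paths from p5 by length: 2 of length 1, 1 of length 2. Total 3.

3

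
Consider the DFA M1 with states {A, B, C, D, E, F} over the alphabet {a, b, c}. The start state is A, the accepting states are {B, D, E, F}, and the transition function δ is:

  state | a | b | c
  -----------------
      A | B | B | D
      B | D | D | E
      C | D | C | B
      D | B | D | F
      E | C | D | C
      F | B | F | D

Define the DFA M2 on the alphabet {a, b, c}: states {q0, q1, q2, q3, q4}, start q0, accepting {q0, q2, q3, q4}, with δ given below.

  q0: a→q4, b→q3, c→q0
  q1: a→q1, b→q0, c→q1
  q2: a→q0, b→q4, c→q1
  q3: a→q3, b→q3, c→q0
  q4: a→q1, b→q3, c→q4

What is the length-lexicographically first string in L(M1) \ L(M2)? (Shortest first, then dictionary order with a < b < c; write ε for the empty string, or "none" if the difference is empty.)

aa

The string aa is accepted by M1 but not by M2.
No shorter string lies in the difference, and aa is the lexicographically first length-2 string in L(M1) \ L(M2).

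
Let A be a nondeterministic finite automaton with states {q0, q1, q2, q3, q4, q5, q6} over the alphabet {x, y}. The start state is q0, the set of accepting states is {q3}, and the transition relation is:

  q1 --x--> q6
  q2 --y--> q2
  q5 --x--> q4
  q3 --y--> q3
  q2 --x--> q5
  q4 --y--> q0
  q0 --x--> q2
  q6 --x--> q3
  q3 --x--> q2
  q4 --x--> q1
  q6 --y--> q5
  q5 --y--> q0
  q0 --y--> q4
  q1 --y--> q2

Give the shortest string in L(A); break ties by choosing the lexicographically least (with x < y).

yxxx

A breadth-first search from q0 reaches an accepting state first via the path q0 → q4 → q1 → q6 → q3 on input yxxx.
No string of length < 4 is accepted (BFS exhausts all shorter strings without reaching an accepting state), and yxxx is the lexicographically least accepting string of length 4.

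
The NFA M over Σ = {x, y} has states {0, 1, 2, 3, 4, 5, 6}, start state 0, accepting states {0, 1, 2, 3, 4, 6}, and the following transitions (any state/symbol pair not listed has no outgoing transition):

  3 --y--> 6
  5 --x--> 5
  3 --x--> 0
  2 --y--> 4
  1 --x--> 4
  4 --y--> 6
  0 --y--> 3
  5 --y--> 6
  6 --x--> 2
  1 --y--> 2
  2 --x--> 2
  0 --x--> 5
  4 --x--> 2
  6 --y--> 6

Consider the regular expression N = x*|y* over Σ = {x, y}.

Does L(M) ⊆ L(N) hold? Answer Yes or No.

The string xy is in L(M) but not in L(N).
So L(M) ⊄ L(N).

No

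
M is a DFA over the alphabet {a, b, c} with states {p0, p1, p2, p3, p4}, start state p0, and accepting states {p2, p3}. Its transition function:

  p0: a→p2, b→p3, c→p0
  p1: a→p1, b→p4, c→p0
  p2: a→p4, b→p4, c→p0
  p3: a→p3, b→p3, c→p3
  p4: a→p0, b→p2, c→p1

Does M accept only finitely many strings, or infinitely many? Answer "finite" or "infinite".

State p0 is reachable from the start and can reach an accepting state, and it lies on the cycle p0 → p0.
Traversing that cycle any number of times yields accepted strings of unbounded length, so the language is infinite.

infinite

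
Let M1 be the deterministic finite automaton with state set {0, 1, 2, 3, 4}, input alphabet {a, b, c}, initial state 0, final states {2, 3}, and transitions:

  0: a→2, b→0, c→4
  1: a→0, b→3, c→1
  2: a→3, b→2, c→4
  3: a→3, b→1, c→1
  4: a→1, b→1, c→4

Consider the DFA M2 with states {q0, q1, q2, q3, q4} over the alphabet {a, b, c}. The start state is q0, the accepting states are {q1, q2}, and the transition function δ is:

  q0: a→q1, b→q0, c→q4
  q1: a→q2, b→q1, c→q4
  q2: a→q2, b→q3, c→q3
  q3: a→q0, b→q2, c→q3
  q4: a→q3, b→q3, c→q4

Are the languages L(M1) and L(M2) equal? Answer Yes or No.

Yes

Exploring the product automaton M1 × M2 from the start pair (0, q0), following both machines on each input symbol, reaches 5 state pairs: (0, q0), (2, q1), (4, q4), (3, q2), (1, q3).
M1 accepts in {2, 3} and M2 accepts in {q1, q2}. In every reachable pair the two components are either both accepting — (2, q1), (3, q2) — or both non-accepting, so no string is accepted by exactly one of the machines: L(M1) \ L(M2) and L(M2) \ L(M1) are both empty.
Hence every string is accepted by M1 iff it is accepted by M2, and the two languages coincide.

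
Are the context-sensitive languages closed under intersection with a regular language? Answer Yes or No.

Every regular language is context-sensitive, and context-sensitive languages are closed under intersection (an LBA runs the DFA check and then the LBA for L on the same linear tape).
So the context-sensitive languages are closed under intersection with a regular language.

Yes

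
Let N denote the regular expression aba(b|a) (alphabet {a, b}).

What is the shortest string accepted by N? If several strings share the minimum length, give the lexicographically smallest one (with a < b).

abaa

By inspection of the expression, no string of length less than 4 matches, and abaa is the lexicographically first match of length 4.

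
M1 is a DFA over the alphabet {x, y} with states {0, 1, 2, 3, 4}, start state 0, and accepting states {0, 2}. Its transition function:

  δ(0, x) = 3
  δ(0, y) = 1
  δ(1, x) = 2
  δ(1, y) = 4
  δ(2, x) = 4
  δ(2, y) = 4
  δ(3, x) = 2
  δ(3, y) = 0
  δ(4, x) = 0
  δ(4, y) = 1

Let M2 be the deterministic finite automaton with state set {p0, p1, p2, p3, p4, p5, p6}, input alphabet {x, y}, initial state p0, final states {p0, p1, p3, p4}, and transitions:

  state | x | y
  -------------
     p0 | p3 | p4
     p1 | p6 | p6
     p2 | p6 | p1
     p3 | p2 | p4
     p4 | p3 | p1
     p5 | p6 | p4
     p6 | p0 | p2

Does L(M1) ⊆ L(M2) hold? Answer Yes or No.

The string xx is in L(M1) but not in L(M2).
So L(M1) ⊄ L(M2).

No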